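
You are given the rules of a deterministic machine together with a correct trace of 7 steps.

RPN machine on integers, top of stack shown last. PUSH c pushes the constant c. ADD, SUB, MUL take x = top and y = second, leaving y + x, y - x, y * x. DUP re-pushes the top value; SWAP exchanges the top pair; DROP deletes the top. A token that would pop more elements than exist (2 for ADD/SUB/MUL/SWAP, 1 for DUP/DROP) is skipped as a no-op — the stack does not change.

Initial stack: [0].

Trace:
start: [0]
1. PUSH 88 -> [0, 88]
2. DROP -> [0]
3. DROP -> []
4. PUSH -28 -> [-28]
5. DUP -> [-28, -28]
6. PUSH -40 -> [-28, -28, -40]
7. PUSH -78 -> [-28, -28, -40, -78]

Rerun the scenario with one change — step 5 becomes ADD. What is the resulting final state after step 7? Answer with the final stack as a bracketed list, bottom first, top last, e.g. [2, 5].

[-28, -40, -78]

(re-executing from step 5 with the substitution; state before step 5: [-28])
5. ADD -> [-28]
6. PUSH -40 -> [-28, -40]
7. PUSH -78 -> [-28, -40, -78]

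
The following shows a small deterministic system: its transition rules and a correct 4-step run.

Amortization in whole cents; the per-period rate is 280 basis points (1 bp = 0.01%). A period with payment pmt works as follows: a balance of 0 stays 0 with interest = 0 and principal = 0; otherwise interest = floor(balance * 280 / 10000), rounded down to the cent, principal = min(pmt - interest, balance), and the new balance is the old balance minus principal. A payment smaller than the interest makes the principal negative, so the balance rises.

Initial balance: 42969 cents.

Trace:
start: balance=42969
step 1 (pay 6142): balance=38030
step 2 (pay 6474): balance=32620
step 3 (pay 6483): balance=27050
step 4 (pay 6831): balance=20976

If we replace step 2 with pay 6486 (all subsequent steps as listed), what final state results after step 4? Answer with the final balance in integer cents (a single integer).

20964

(re-executing from step 2 with the substitution; state before step 2: balance=38030)
step 2 (pay 6486): balance=32608
step 3 (pay 6483): balance=27038
step 4 (pay 6831): balance=20964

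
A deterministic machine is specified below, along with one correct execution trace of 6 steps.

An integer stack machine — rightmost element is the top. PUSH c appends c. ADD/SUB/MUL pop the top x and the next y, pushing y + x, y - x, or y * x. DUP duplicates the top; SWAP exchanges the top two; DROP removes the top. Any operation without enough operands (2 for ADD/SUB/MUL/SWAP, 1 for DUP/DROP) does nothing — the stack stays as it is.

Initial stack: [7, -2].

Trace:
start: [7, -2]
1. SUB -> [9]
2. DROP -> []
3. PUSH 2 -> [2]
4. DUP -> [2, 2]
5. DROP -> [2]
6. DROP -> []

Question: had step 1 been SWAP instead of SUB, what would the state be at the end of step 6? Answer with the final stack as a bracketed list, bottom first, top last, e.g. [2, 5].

(re-executing from step 1 with the substitution; state before step 1: [7, -2])
1. SWAP -> [-2, 7]
2. DROP -> [-2]
3. PUSH 2 -> [-2, 2]
4. DUP -> [-2, 2, 2]
5. DROP -> [-2, 2]
6. DROP -> [-2]

[-2]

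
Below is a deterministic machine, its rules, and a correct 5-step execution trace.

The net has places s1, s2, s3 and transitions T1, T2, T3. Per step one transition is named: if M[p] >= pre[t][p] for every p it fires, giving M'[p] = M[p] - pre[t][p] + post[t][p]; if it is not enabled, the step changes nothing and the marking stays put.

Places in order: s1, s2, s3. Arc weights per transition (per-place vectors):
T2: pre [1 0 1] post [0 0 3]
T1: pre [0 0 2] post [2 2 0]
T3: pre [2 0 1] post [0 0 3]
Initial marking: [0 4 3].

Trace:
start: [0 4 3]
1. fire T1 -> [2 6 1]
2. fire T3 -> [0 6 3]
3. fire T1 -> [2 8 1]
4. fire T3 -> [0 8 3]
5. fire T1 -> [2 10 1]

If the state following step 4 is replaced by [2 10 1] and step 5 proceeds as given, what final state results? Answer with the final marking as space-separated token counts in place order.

state after step 4 := [2 10 1]
5. fire T1 -> [2 10 1]

2 10 1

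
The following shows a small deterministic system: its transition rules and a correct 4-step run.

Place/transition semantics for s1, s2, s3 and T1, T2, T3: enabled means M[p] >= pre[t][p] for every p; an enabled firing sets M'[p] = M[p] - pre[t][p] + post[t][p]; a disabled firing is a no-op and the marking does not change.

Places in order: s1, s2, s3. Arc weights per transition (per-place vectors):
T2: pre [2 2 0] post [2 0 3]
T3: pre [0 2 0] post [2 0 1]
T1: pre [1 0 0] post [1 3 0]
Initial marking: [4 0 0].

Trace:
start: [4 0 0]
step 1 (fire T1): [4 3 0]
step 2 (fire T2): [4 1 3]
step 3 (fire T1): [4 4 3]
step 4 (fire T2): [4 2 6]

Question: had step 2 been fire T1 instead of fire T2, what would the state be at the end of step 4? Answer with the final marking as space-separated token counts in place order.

4 7 3

(re-executing from step 2 with the substitution; state before step 2: [4 3 0])
step 2 (fire T1): [4 6 0]
step 3 (fire T1): [4 9 0]
step 4 (fire T2): [4 7 3]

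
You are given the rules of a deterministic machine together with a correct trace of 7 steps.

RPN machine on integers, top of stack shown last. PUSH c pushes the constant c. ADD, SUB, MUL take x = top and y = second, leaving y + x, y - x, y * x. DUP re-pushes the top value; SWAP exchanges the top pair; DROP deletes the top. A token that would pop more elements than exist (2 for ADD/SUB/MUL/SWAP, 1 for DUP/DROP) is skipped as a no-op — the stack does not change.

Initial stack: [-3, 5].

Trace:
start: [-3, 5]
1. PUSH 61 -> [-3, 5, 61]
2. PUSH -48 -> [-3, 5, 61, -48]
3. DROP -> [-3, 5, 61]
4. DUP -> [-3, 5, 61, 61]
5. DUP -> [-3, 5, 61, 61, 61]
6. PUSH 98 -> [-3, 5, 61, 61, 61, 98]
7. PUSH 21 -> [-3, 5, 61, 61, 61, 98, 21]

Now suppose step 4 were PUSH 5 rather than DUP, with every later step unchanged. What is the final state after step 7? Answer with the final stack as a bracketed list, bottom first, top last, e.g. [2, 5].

[-3, 5, 61, 5, 5, 98, 21]

(re-executing from step 4 with the substitution; state before step 4: [-3, 5, 61])
4. PUSH 5 -> [-3, 5, 61, 5]
5. DUP -> [-3, 5, 61, 5, 5]
6. PUSH 98 -> [-3, 5, 61, 5, 5, 98]
7. PUSH 21 -> [-3, 5, 61, 5, 5, 98, 21]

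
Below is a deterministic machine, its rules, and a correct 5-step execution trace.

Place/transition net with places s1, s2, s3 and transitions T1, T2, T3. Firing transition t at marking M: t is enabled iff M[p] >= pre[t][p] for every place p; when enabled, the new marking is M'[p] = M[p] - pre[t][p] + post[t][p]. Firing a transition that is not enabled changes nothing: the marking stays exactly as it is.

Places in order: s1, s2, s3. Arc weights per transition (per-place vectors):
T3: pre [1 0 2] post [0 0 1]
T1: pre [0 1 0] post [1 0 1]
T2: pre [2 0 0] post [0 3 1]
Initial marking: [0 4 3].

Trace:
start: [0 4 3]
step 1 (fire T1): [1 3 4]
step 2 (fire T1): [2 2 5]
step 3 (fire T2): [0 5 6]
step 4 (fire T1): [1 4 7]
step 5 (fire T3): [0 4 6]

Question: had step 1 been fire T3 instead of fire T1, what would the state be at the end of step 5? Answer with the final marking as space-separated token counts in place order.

(re-executing from step 1 with the substitution; state before step 1: [0 4 3])
step 1 (fire T3): [0 4 3]
step 2 (fire T1): [1 3 4]
step 3 (fire T2): [1 3 4]
step 4 (fire T1): [2 2 5]
step 5 (fire T3): [1 2 4]

1 2 4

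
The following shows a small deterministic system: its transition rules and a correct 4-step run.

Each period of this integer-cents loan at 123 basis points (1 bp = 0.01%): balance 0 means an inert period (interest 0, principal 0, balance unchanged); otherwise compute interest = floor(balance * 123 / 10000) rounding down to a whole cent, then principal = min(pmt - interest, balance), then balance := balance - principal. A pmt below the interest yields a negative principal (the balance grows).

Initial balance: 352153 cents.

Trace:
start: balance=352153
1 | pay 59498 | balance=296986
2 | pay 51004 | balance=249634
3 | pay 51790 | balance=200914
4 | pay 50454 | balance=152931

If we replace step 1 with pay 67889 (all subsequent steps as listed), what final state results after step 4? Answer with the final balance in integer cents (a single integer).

(re-executing from step 1 with the substitution; state before step 1: balance=352153)
1 | pay 67889 | balance=288595
2 | pay 51004 | balance=241140
3 | pay 51790 | balance=192316
4 | pay 50454 | balance=144227

144227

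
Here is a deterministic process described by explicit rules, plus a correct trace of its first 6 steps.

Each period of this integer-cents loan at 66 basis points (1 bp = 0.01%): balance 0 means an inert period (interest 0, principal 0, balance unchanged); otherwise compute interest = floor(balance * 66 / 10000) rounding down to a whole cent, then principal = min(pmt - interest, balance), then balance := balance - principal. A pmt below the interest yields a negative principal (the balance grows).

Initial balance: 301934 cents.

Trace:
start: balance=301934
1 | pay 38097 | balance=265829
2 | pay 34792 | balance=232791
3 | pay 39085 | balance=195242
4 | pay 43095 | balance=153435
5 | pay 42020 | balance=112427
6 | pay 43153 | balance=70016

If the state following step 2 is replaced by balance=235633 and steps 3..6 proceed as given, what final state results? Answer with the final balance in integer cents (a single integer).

72934

state after step 2 := balance=235633
3 | pay 39085 | balance=198103
4 | pay 43095 | balance=156315
5 | pay 42020 | balance=115326
6 | pay 43153 | balance=72934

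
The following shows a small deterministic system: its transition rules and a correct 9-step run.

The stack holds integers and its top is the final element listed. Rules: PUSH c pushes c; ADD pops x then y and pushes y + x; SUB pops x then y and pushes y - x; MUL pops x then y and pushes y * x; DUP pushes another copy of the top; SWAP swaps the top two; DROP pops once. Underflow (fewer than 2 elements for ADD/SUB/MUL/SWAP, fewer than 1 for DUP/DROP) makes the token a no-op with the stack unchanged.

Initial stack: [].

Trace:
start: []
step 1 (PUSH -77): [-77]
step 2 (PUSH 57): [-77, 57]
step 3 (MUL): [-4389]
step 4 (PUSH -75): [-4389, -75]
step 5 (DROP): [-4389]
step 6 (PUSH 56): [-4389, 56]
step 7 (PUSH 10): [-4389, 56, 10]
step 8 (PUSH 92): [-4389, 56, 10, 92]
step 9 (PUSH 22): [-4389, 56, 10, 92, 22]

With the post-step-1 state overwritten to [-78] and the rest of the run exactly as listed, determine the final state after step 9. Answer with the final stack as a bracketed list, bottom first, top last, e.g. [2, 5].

[-4446, 56, 10, 92, 22]

state after step 1 := [-78]
step 2 (PUSH 57): [-78, 57]
step 3 (MUL): [-4446]
step 4 (PUSH -75): [-4446, -75]
step 5 (DROP): [-4446]
step 6 (PUSH 56): [-4446, 56]
step 7 (PUSH 10): [-4446, 56, 10]
step 8 (PUSH 92): [-4446, 56, 10, 92]
step 9 (PUSH 22): [-4446, 56, 10, 92, 22]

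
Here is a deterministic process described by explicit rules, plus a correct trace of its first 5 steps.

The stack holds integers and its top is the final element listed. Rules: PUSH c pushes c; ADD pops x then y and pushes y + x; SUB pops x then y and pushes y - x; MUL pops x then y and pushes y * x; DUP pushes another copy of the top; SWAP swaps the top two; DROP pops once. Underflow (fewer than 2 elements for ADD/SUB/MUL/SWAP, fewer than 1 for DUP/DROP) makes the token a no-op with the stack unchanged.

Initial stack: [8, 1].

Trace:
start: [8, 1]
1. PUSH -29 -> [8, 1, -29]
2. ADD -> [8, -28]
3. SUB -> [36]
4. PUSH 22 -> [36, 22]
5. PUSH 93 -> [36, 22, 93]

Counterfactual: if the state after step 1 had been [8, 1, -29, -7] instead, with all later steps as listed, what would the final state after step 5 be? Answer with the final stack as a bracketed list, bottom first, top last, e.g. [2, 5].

[8, 37, 22, 93]

state after step 1 := [8, 1, -29, -7]
2. ADD -> [8, 1, -36]
3. SUB -> [8, 37]
4. PUSH 22 -> [8, 37, 22]
5. PUSH 93 -> [8, 37, 22, 93]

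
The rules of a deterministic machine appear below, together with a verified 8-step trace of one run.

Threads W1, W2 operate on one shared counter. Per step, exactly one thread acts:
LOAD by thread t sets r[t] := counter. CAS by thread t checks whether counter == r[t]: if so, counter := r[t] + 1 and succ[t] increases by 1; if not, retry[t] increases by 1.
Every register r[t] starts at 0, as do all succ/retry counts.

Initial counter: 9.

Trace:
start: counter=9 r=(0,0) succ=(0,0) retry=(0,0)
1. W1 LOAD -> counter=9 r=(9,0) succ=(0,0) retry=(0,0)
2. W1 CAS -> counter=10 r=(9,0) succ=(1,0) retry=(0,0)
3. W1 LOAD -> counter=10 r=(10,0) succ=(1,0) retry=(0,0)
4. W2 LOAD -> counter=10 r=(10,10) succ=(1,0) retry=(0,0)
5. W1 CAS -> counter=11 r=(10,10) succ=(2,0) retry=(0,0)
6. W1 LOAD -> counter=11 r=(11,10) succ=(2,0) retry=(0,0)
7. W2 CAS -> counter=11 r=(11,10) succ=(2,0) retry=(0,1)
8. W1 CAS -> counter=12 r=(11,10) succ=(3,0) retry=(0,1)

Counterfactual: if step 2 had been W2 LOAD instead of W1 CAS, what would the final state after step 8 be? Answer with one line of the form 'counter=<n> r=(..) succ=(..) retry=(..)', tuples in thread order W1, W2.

counter=11 r=(10,9) succ=(2,0) retry=(0,1)

(re-executing from step 2 with the substitution; state before step 2: counter=9 r=(9,0) succ=(0,0) retry=(0,0))
2. W2 LOAD -> counter=9 r=(9,9) succ=(0,0) retry=(0,0)
3. W1 LOAD -> counter=9 r=(9,9) succ=(0,0) retry=(0,0)
4. W2 LOAD -> counter=9 r=(9,9) succ=(0,0) retry=(0,0)
5. W1 CAS -> counter=10 r=(9,9) succ=(1,0) retry=(0,0)
6. W1 LOAD -> counter=10 r=(10,9) succ=(1,0) retry=(0,0)
7. W2 CAS -> counter=10 r=(10,9) succ=(1,0) retry=(0,1)
8. W1 CAS -> counter=11 r=(10,9) succ=(2,0) retry=(0,1)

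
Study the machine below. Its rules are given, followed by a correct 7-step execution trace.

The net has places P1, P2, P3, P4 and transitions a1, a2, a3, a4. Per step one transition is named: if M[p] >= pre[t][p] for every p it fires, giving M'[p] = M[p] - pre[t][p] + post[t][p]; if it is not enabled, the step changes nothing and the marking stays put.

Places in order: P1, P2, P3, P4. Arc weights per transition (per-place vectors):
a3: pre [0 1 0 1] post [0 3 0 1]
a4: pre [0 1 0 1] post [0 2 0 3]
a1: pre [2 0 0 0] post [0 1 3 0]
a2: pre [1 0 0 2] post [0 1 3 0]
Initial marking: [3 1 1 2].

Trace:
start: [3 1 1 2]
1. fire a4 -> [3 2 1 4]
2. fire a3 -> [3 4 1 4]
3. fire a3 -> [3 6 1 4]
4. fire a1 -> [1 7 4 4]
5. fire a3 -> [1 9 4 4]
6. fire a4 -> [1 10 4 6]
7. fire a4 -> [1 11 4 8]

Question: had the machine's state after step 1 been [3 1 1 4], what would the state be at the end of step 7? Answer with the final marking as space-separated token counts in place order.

state after step 1 := [3 1 1 4]
2. fire a3 -> [3 3 1 4]
3. fire a3 -> [3 5 1 4]
4. fire a1 -> [1 6 4 4]
5. fire a3 -> [1 8 4 4]
6. fire a4 -> [1 9 4 6]
7. fire a4 -> [1 10 4 8]

1 10 4 8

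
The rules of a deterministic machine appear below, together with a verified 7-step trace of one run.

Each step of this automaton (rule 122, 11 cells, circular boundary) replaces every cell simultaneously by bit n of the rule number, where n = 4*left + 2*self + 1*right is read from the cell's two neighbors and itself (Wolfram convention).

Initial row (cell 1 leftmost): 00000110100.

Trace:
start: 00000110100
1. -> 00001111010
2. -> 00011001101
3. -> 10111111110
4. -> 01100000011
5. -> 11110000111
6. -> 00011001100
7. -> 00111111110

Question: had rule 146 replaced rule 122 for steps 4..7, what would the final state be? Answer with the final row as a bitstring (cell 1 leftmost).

(re-executing steps 4..7 under rule 146; state before step 4: 10111111110)
4. -> 00011111100
5. -> 00101111010
6. -> 01000110001
7. -> 00101001010

00101001010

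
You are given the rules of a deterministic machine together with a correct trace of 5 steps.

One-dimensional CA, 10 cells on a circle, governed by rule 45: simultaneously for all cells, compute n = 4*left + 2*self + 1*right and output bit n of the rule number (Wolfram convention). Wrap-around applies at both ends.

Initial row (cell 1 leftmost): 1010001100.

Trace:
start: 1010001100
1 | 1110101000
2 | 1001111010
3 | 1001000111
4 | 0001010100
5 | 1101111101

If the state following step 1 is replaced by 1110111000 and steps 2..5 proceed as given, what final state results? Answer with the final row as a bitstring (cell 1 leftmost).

state after step 1 := 1110111000
2 | 1001100010
3 | 1001001011
4 | 0001001110
5 | 1101001000

1101001000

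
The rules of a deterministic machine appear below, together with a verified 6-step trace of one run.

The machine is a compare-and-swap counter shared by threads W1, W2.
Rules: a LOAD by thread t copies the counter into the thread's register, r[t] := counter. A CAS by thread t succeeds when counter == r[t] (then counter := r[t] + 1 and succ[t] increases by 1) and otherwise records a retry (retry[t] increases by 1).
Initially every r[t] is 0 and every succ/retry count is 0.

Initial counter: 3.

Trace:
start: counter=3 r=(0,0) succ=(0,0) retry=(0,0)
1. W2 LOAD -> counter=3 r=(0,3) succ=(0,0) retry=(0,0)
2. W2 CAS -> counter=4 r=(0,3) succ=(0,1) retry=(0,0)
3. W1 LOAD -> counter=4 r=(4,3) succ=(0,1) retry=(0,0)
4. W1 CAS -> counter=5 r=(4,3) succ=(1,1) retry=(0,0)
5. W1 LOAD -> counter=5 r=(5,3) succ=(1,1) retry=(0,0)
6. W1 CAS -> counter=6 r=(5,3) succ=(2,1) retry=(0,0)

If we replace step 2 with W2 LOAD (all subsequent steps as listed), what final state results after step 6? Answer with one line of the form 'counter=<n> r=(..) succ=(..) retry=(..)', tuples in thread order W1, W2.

(re-executing from step 2 with the substitution; state before step 2: counter=3 r=(0,3) succ=(0,0) retry=(0,0))
2. W2 LOAD -> counter=3 r=(0,3) succ=(0,0) retry=(0,0)
3. W1 LOAD -> counter=3 r=(3,3) succ=(0,0) retry=(0,0)
4. W1 CAS -> counter=4 r=(3,3) succ=(1,0) retry=(0,0)
5. W1 LOAD -> counter=4 r=(4,3) succ=(1,0) retry=(0,0)
6. W1 CAS -> counter=5 r=(4,3) succ=(2,0) retry=(0,0)

counter=5 r=(4,3) succ=(2,0) retry=(0,0)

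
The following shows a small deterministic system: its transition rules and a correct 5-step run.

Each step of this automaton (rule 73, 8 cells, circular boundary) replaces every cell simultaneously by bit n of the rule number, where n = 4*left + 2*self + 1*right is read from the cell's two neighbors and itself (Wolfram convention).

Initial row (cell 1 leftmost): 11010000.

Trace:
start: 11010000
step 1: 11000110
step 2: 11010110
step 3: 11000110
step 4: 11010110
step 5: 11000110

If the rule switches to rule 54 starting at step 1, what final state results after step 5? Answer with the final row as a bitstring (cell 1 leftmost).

(re-executing steps 1..5 under rule 54; state before step 1: 11010000)
step 1: 00111001
step 2: 11000111
step 3: 00101000
step 4: 01111100
step 5: 10000010

10000010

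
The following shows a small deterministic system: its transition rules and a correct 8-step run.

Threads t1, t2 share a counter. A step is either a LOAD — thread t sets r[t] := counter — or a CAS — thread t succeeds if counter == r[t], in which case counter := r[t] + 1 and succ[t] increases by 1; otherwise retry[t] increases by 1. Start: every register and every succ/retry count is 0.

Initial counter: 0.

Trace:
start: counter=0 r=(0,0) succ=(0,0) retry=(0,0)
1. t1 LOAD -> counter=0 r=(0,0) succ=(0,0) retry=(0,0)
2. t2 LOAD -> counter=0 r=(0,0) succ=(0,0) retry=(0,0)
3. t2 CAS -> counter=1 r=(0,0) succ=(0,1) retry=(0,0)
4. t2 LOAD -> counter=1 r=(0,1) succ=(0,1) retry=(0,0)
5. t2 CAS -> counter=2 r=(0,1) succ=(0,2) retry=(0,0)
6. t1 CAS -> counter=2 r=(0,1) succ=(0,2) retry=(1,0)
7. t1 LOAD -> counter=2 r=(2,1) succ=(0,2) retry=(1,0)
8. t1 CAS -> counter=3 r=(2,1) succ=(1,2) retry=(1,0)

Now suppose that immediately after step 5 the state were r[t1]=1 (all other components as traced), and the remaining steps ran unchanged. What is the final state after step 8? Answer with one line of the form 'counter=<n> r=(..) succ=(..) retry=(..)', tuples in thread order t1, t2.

counter=3 r=(2,1) succ=(1,2) retry=(1,0)

state after step 5 := counter=2 r=(1,1) succ=(0,2) retry=(0,0)
6. t1 CAS -> counter=2 r=(1,1) succ=(0,2) retry=(1,0)
7. t1 LOAD -> counter=2 r=(2,1) succ=(0,2) retry=(1,0)
8. t1 CAS -> counter=3 r=(2,1) succ=(1,2) retry=(1,0)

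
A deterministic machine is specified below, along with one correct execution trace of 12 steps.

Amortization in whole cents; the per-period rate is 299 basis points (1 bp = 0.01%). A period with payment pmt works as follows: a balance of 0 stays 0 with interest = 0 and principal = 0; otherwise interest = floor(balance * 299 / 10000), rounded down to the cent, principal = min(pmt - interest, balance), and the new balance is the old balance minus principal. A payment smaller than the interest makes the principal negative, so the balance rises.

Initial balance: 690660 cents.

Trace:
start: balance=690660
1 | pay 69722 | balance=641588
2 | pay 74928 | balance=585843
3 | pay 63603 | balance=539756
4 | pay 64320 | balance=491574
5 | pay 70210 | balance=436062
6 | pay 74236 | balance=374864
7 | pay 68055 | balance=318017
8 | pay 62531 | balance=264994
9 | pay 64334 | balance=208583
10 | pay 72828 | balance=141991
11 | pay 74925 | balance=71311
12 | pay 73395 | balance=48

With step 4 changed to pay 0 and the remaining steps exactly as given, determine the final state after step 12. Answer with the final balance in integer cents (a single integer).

81463

(re-executing from step 4 with the substitution; state before step 4: balance=539756)
4 | pay 0 | balance=555894
5 | pay 70210 | balance=502305
6 | pay 74236 | balance=443087
7 | pay 68055 | balance=388280
8 | pay 62531 | balance=337358
9 | pay 64334 | balance=283111
10 | pay 72828 | balance=218748
11 | pay 74925 | balance=150363
12 | pay 73395 | balance=81463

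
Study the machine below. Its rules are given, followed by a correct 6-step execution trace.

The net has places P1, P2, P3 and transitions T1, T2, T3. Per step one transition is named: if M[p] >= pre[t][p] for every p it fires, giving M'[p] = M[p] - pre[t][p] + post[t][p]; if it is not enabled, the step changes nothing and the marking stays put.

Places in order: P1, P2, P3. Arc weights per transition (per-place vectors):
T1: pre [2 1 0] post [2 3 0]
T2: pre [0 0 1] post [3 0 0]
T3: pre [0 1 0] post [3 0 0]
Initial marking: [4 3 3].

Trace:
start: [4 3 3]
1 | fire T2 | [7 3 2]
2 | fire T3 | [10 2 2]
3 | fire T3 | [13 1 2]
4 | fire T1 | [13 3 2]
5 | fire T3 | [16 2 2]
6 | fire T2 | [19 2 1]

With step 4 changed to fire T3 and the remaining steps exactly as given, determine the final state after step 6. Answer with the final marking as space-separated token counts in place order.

19 0 1

(re-executing from step 4 with the substitution; state before step 4: [13 1 2])
4 | fire T3 | [16 0 2]
5 | fire T3 | [16 0 2]
6 | fire T2 | [19 0 1]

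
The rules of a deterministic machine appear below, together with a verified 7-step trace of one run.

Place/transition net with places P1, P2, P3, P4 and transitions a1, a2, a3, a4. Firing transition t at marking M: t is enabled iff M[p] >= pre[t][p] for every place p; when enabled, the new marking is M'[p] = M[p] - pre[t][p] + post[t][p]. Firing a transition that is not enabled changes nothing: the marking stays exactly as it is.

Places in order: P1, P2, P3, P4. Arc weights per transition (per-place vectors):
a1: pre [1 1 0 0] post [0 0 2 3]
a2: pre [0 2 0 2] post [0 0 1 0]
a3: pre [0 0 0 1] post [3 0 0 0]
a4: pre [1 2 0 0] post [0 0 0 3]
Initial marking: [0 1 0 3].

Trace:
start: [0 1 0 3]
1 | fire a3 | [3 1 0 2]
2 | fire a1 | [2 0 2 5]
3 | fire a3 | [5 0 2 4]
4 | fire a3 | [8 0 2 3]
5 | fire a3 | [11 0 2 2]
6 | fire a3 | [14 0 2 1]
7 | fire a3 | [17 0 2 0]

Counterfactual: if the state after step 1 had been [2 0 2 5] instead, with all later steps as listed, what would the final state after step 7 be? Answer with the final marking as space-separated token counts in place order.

17 0 2 0

state after step 1 := [2 0 2 5]
2 | fire a1 | [2 0 2 5]
3 | fire a3 | [5 0 2 4]
4 | fire a3 | [8 0 2 3]
5 | fire a3 | [11 0 2 2]
6 | fire a3 | [14 0 2 1]
7 | fire a3 | [17 0 2 0]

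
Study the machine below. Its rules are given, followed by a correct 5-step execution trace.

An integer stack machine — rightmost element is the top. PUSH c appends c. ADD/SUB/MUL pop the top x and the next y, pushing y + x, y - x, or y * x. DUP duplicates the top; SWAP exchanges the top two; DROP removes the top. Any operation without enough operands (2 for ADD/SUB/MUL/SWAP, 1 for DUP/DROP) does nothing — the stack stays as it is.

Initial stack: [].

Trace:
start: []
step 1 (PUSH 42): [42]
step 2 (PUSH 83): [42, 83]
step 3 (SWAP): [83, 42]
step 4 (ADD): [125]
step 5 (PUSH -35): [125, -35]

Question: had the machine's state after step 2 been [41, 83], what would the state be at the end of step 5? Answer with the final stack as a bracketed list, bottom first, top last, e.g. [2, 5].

[124, -35]

state after step 2 := [41, 83]
step 3 (SWAP): [83, 41]
step 4 (ADD): [124]
step 5 (PUSH -35): [124, -35]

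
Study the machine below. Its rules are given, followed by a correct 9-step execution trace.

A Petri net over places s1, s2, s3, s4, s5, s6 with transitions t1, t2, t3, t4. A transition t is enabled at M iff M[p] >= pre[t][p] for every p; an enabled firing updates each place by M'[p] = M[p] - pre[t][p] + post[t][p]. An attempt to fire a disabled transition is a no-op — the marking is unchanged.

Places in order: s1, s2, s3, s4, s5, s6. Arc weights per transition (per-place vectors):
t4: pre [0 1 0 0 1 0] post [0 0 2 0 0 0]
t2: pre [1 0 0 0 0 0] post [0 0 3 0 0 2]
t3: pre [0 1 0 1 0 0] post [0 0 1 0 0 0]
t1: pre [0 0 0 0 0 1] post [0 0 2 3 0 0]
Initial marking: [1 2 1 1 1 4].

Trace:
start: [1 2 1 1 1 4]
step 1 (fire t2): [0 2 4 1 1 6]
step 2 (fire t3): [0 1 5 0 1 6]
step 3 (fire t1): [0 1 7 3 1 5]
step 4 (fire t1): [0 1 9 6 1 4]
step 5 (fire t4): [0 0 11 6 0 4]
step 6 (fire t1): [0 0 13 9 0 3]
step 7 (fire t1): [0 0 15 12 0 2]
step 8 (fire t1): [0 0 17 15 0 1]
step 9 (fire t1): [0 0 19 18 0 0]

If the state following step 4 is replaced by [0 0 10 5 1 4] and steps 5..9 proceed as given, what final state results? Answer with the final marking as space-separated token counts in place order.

state after step 4 := [0 0 10 5 1 4]
step 5 (fire t4): [0 0 10 5 1 4]
step 6 (fire t1): [0 0 12 8 1 3]
step 7 (fire t1): [0 0 14 11 1 2]
step 8 (fire t1): [0 0 16 14 1 1]
step 9 (fire t1): [0 0 18 17 1 0]

0 0 18 17 1 0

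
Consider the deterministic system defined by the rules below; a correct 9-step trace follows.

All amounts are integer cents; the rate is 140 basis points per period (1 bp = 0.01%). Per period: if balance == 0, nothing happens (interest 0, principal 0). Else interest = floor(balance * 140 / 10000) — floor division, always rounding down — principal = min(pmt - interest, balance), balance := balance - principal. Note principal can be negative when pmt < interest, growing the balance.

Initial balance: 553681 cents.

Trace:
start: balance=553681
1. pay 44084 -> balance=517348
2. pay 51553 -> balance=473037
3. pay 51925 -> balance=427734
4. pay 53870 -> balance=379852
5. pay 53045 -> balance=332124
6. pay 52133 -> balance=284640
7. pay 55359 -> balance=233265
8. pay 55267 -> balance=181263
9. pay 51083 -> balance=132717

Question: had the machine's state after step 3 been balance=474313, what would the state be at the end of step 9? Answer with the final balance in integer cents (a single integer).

183350

state after step 3 := balance=474313
4. pay 53870 -> balance=427083
5. pay 53045 -> balance=380017
6. pay 52133 -> balance=333204
7. pay 55359 -> balance=282509
8. pay 55267 -> balance=231197
9. pay 51083 -> balance=183350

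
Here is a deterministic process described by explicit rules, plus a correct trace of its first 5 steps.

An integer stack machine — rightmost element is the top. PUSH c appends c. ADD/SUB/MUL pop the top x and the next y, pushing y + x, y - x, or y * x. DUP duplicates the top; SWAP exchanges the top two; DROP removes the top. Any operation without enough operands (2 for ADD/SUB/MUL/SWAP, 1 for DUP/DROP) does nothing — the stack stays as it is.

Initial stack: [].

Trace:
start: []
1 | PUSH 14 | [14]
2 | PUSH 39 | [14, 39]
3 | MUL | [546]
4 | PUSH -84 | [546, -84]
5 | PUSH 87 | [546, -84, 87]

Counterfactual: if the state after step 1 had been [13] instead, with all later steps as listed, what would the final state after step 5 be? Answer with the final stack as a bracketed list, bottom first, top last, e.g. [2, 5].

[507, -84, 87]

state after step 1 := [13]
2 | PUSH 39 | [13, 39]
3 | MUL | [507]
4 | PUSH -84 | [507, -84]
5 | PUSH 87 | [507, -84, 87]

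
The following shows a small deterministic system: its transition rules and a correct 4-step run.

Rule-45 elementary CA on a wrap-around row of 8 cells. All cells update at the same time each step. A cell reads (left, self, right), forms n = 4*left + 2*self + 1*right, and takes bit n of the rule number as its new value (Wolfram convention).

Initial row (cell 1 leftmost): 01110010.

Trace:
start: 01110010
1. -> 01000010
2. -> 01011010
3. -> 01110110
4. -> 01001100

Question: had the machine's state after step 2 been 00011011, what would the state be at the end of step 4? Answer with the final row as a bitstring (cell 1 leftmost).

state after step 2 := 00011011
3. -> 01010110
4. -> 01111100

01111100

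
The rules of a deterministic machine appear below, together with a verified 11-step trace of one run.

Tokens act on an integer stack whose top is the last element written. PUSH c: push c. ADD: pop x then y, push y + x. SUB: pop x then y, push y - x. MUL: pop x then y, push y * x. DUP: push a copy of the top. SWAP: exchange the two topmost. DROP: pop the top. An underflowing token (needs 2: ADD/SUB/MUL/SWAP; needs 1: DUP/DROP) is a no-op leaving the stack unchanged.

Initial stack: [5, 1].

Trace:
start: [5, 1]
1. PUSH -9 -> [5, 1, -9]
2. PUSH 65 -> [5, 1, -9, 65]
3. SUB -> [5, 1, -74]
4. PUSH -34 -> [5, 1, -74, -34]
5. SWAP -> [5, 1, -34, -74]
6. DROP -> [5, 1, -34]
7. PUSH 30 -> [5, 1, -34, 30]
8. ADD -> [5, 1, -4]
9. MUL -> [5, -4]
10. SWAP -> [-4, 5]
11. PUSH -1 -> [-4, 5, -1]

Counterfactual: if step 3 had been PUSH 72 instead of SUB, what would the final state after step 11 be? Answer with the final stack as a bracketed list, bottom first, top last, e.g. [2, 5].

[5, 1, -260, -9, -1]

(re-executing from step 3 with the substitution; state before step 3: [5, 1, -9, 65])
3. PUSH 72 -> [5, 1, -9, 65, 72]
4. PUSH -34 -> [5, 1, -9, 65, 72, -34]
5. SWAP -> [5, 1, -9, 65, -34, 72]
6. DROP -> [5, 1, -9, 65, -34]
7. PUSH 30 -> [5, 1, -9, 65, -34, 30]
8. ADD -> [5, 1, -9, 65, -4]
9. MUL -> [5, 1, -9, -260]
10. SWAP -> [5, 1, -260, -9]
11. PUSH -1 -> [5, 1, -260, -9, -1]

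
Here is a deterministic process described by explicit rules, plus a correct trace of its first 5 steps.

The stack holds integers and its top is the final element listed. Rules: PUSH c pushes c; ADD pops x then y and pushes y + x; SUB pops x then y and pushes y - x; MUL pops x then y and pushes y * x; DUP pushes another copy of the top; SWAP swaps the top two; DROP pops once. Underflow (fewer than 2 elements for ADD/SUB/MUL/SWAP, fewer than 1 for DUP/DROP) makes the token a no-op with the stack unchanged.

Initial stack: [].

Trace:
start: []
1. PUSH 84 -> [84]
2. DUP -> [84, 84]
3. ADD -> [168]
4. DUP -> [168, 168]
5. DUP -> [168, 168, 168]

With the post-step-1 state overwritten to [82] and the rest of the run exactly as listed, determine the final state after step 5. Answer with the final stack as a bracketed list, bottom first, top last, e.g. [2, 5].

[164, 164, 164]

state after step 1 := [82]
2. DUP -> [82, 82]
3. ADD -> [164]
4. DUP -> [164, 164]
5. DUP -> [164, 164, 164]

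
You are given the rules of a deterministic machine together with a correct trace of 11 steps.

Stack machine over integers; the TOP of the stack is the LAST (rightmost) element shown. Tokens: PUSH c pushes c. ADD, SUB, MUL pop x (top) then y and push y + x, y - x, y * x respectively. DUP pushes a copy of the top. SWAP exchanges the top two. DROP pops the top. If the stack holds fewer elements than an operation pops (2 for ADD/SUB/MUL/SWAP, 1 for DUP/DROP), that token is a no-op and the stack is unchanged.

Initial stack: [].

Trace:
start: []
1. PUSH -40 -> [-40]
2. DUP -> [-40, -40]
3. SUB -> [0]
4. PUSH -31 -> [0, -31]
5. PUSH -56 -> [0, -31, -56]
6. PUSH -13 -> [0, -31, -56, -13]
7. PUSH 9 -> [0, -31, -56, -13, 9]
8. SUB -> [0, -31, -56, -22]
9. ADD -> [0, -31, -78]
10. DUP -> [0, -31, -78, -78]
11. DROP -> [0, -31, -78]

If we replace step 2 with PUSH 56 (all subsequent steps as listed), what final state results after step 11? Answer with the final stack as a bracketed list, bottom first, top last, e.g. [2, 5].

[-96, -31, -78]

(re-executing from step 2 with the substitution; state before step 2: [-40])
2. PUSH 56 -> [-40, 56]
3. SUB -> [-96]
4. PUSH -31 -> [-96, -31]
5. PUSH -56 -> [-96, -31, -56]
6. PUSH -13 -> [-96, -31, -56, -13]
7. PUSH 9 -> [-96, -31, -56, -13, 9]
8. SUB -> [-96, -31, -56, -22]
9. ADD -> [-96, -31, -78]
10. DUP -> [-96, -31, -78, -78]
11. DROP -> [-96, -31, -78]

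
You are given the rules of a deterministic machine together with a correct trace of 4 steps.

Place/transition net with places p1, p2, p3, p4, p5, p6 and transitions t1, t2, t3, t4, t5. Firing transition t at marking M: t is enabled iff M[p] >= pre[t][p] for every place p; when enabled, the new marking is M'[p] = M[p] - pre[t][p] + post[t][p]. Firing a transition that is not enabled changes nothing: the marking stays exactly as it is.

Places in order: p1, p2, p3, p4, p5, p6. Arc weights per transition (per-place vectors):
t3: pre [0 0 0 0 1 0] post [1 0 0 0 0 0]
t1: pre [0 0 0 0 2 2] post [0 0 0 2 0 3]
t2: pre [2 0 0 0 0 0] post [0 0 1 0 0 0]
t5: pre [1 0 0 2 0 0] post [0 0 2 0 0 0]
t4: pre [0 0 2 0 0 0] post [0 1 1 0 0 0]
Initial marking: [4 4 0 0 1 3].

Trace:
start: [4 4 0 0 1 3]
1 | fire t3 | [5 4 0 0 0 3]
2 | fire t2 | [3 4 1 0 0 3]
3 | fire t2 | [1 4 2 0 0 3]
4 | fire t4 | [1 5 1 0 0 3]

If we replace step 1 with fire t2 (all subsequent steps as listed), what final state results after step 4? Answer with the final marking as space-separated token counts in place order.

(re-executing from step 1 with the substitution; state before step 1: [4 4 0 0 1 3])
1 | fire t2 | [2 4 1 0 1 3]
2 | fire t2 | [0 4 2 0 1 3]
3 | fire t2 | [0 4 2 0 1 3]
4 | fire t4 | [0 5 1 0 1 3]

0 5 1 0 1 3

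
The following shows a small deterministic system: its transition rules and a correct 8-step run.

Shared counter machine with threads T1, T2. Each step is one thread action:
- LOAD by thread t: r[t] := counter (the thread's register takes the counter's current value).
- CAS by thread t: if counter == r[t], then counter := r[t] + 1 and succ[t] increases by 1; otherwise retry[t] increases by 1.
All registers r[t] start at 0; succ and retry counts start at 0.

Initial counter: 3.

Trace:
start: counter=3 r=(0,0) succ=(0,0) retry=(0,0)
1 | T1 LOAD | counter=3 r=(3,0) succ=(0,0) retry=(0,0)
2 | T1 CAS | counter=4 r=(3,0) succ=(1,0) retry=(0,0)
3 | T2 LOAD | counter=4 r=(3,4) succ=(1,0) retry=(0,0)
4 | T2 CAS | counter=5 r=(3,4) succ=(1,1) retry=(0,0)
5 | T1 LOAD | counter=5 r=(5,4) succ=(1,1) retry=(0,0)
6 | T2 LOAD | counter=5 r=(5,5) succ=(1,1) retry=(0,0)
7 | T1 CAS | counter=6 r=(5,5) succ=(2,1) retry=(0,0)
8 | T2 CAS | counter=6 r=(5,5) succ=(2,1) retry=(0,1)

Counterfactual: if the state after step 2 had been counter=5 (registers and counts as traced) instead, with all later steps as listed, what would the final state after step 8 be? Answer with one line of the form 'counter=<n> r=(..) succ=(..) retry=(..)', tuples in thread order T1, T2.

state after step 2 := counter=5 r=(3,0) succ=(1,0) retry=(0,0)
3 | T2 LOAD | counter=5 r=(3,5) succ=(1,0) retry=(0,0)
4 | T2 CAS | counter=6 r=(3,5) succ=(1,1) retry=(0,0)
5 | T1 LOAD | counter=6 r=(6,5) succ=(1,1) retry=(0,0)
6 | T2 LOAD | counter=6 r=(6,6) succ=(1,1) retry=(0,0)
7 | T1 CAS | counter=7 r=(6,6) succ=(2,1) retry=(0,0)
8 | T2 CAS | counter=7 r=(6,6) succ=(2,1) retry=(0,1)

counter=7 r=(6,6) succ=(2,1) retry=(0,1)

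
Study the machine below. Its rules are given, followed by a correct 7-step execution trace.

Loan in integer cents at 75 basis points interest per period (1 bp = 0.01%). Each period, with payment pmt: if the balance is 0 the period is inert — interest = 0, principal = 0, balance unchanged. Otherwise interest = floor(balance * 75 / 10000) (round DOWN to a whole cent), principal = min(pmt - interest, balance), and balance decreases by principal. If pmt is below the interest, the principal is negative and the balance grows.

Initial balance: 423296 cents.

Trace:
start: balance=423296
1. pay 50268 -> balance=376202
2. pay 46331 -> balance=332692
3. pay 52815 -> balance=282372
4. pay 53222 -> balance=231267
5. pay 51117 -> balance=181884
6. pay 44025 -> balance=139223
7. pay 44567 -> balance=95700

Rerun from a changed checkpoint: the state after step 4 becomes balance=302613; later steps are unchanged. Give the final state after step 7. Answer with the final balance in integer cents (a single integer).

state after step 4 := balance=302613
5. pay 51117 -> balance=253765
6. pay 44025 -> balance=211643
7. pay 44567 -> balance=168663

168663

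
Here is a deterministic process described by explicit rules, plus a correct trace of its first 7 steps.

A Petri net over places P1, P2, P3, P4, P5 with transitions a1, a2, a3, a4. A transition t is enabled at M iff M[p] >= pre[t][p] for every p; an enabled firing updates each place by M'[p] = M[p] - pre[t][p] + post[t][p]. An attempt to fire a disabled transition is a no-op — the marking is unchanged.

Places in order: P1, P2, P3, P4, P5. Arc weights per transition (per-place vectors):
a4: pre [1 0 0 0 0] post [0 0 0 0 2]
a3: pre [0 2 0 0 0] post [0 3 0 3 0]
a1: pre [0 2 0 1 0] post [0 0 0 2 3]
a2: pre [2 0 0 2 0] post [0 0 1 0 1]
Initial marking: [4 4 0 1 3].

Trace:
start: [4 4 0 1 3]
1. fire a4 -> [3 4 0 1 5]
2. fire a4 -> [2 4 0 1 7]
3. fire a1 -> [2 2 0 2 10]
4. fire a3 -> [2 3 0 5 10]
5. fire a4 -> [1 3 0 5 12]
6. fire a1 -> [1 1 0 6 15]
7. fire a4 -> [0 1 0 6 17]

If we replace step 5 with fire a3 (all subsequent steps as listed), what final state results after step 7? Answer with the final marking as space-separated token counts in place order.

(re-executing from step 5 with the substitution; state before step 5: [2 3 0 5 10])
5. fire a3 -> [2 4 0 8 10]
6. fire a1 -> [2 2 0 9 13]
7. fire a4 -> [1 2 0 9 15]

1 2 0 9 15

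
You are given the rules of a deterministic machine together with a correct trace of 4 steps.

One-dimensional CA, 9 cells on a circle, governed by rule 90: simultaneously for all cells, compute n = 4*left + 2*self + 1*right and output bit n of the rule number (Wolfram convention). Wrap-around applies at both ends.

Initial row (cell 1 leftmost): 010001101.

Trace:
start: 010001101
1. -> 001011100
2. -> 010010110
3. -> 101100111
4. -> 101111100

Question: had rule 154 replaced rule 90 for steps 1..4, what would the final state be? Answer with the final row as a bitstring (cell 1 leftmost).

(re-executing steps 1..4 under rule 154; state before step 1: 010001101)
1. -> 001011000
2. -> 010010100
3. -> 101100010
4. -> 001010100

001010100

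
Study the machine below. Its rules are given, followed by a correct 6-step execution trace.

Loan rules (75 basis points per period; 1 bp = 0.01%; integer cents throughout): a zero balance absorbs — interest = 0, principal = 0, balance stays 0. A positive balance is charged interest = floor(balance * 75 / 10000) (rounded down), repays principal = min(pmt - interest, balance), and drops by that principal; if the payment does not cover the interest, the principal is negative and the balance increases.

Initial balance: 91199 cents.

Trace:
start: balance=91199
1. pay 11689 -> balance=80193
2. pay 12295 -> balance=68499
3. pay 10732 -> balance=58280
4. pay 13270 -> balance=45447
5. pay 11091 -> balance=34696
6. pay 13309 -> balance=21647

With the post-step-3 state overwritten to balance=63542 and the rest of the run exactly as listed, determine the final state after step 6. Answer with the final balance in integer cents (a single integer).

27028

state after step 3 := balance=63542
4. pay 13270 -> balance=50748
5. pay 11091 -> balance=40037
6. pay 13309 -> balance=27028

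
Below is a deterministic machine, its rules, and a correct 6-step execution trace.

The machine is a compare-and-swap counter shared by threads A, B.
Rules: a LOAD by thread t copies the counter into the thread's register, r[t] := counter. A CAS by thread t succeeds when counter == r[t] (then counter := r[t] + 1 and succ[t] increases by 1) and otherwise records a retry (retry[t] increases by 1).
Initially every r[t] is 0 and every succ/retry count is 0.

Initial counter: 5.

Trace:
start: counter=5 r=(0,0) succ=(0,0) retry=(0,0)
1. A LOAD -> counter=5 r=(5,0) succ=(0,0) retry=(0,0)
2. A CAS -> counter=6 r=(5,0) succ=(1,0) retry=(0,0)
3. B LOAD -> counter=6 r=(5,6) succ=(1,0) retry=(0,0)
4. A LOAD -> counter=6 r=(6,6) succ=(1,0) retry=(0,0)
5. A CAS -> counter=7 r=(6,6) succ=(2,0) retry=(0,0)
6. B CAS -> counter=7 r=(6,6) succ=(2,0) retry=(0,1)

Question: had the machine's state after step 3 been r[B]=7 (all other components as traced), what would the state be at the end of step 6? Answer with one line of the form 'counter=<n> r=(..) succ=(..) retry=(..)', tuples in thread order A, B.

counter=8 r=(6,7) succ=(2,1) retry=(0,0)

state after step 3 := counter=6 r=(5,7) succ=(1,0) retry=(0,0)
4. A LOAD -> counter=6 r=(6,7) succ=(1,0) retry=(0,0)
5. A CAS -> counter=7 r=(6,7) succ=(2,0) retry=(0,0)
6. B CAS -> counter=8 r=(6,7) succ=(2,1) retry=(0,0)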